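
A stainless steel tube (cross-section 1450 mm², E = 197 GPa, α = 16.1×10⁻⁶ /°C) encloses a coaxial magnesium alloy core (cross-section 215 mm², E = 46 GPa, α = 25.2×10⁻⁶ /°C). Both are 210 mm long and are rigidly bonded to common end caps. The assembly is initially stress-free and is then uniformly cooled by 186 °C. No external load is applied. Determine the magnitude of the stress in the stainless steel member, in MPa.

σ ≈ 11.2 MPa (compressive)

Equilibrium of a rigid end plate with no external load gives equal and opposite internal forces ±P in the two members. Since α_{magnesium alloy} > α_{stainless steel}, cooling drives the magnesium alloy into tension and the stainless steel into compression.
Setting the final lengths equal and cancelling L: (α₁ − α₂)ΔT = P/(A₁E₁) + P/(A₂E₂).
|α₁ − α₂|·ΔT = 9.1×10⁻⁶ × 186 = 0.001693.
1/(A₁E₁) + 1/(A₂E₂) = 1/(1450×197×10³) + 1/(215×46×10³) = 1.046×10⁻⁷ N⁻¹.
So P = 0.001693 / 1.046×10⁻⁷ = 16.18 kN.
σ_{stainless steel} = P/A₁ = 16180/1450 = 11.16 MPa, compressive.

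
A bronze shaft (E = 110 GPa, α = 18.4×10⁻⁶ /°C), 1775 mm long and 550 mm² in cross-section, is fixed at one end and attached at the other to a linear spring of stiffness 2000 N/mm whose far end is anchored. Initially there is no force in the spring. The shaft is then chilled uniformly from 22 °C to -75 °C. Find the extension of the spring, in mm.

δ ≈ 2.99 mm

Free thermal contraction: δ_free = αΔT L = 18.4×10⁻⁶ × 97 × 1775 = 3.168 mm.
Let P be the tensile force in the spring. The shaft extends elastically by PL/(AE) and the spring stretches by P/k; together these equal δ_free.
P [ L/(AE) + 1/k ] = δ_free → P [ 1775/(550×110×10³) + 1/(2000) ] = 3.168.
P = 3.168 / 0.0005293 = 5985 N.
Spring extension = P/k = 5985/(2000) = 2.992 mm.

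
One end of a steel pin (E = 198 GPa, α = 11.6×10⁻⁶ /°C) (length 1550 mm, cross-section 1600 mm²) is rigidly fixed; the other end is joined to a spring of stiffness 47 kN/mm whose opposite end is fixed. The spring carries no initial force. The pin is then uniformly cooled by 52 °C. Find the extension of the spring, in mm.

δ ≈ 0.76 mm

The unrestrained thermal change is αΔT L = 11.6×10⁻⁶ × 52 × 1550 = 0.935 mm.
With a force P in the spring, the elastic change of the pin is PL/(AE) and that of the spring is P/k; compatibility requires their sum to equal δ_free.
P [ L/(AE) + 1/k ] = δ_free → P [ 1550/(1600×198×10³) + 1/(47×10³) ] = 0.935.
P = 0.935 / 2.617×10⁻⁵ = 35730 N.
Spring extension = P/k = 35730/(47×10³) = 0.7602 mm.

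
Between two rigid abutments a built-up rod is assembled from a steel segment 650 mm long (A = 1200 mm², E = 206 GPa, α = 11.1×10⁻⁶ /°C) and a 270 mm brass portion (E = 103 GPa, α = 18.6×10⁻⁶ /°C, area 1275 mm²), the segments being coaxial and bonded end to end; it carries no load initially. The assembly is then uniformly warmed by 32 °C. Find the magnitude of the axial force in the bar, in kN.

P ≈ 83.6 kN (compressive)

With the walls removed the bar would change length by δ_free = Σ αᵢΔT Lᵢ = 11.1×10⁻⁶×32×650 + 18.6×10⁻⁶×32×270 = 0.3916 mm.
The rigid supports impose zero overall length change; the single axial force P common to all segments must satisfy P Σ Lᵢ/(AᵢEᵢ) = δ_free.
The series flexibility is Σ Lᵢ/(AᵢEᵢ) = 650/(1200×206×10³) + 270/(1275×103×10³) = 4.685×10⁻⁶ mm/N.
P = 0.3916 / 4.685×10⁻⁶ = 83580 N = 83.58 kN, compressive.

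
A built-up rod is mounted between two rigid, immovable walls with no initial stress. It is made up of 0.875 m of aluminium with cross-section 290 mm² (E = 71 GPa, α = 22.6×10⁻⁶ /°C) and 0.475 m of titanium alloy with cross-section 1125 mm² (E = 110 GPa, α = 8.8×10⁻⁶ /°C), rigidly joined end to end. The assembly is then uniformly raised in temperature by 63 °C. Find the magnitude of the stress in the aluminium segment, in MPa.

With the walls removed the bar would change length by δ_free = Σ αᵢΔT Lᵢ = 22.6×10⁻⁶×63×875 + 8.8×10⁻⁶×63×475 = 1.509 mm.
The rigid supports impose zero overall length change; the single axial force P common to all segments must satisfy P Σ Lᵢ/(AᵢEᵢ) = δ_free.
Σ Lᵢ/(AᵢEᵢ) = 875/(290×71×10³) + 475/(1125×110×10³) = 4.633×10⁻⁵ mm/N.
Hence P = δ_free / Σ(L/AE) = 1.509/4.633×10⁻⁵ = 32.57 kN (compressive).
σ_{aluminium} = P / A = 32570 / 290 = 112.3 MPa.

σ ≈ 112 MPa (compressive)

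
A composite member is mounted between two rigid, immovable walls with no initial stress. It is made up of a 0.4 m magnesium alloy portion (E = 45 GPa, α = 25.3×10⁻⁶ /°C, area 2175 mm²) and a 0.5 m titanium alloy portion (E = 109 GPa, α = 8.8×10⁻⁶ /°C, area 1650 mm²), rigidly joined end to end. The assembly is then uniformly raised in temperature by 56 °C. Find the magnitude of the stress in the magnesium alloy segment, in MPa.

σ ≈ 54.4 MPa (compressive)

If the supports were absent, the total length change would be Σ αᵢΔT Lᵢ = 25.3×10⁻⁶×56×400 + 8.8×10⁻⁶×56×500 = 0.8131 mm.
Since the ends are fixed, an axial force P builds up, equal in every segment, with P · Σ Lᵢ/(AᵢEᵢ) = δ_free.
Σ Lᵢ/(AᵢEᵢ) = 400/(2175×45×10³) + 500/(1650×109×10³) = 6.867×10⁻⁶ mm/N.
Hence P = δ_free / Σ(L/AE) = 0.8131/6.867×10⁻⁶ = 118.4 kN (compressive).
σ_{magnesium alloy} = P / A = 118400 / 2175 = 54.44 MPa.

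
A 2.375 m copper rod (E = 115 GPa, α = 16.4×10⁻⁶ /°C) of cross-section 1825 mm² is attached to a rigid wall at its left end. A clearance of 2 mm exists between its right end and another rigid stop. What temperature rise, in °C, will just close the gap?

Contact occurs when the free expansion equals the gap: αΔT L = 2 mm.
So ΔT = g/(αL) = 2/(16.4×10⁻⁶ × 2375) = 51.35 °C.

ΔT ≈ 51.3 °C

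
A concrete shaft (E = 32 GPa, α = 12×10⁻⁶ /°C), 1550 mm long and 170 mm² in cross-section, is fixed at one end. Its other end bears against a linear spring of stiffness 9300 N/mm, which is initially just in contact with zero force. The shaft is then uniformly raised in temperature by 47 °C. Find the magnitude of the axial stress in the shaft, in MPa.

The unrestrained thermal change is αΔT L = 12×10⁻⁶ × 47 × 1550 = 0.8742 mm.
With a force P in the spring, the elastic change of the shaft is PL/(AE) and that of the spring is P/k; compatibility requires their sum to equal δ_free.
P [ L/(AE) + 1/k ] = δ_free → P [ 1550/(170×32×10³) + 1/(9300) ] = 0.8742.
P = 0.8742 / 0.0003925 = 2228 N.
σ = P/A = 2228/170 = 13.1 MPa.

σ ≈ 13.1 MPa (compressive)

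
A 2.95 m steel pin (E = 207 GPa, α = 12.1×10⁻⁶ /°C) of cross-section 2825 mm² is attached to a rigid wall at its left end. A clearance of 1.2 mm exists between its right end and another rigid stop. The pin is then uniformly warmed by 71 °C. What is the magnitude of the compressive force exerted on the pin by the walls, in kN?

P ≈ 265 kN

Unrestrained expansion: δ_free = αΔT L = 12.1×10⁻⁶ × 71 × 2950 = 2.534 mm.
This exceeds the 1.2 mm gap, so the wall pushes back. The portion of expansion that must be recovered elastically is δ_free − gap = 2.534 − 1.2 = 1.334 mm.
That suppressed elongation corresponds to σ = E·Δ/L = 207×10³ × 1.334/2950 = 93.63 MPa.
P = σA = 93.63 × 2825 = 264.5 kN.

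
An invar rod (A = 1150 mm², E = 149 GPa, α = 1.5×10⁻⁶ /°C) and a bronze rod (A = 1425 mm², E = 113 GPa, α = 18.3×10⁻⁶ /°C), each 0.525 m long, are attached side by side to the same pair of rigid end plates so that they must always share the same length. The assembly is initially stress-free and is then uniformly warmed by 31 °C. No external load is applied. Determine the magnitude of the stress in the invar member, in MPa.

σ ≈ 37.6 MPa (tensile)

Equilibrium of a rigid end plate with no external load gives equal and opposite internal forces ±P in the two members. Since α_{bronze} > α_{invar}, heating drives the bronze into compression and the invar into tension.
Setting the final lengths equal and cancelling L: (α₁ − α₂)ΔT = P/(A₁E₁) + P/(A₂E₂).
|α₁ − α₂|·ΔT = 16.8×10⁻⁶ × 31 = 0.0005208.
1/(A₁E₁) + 1/(A₂E₂) = 1/(1150×149×10³) + 1/(1425×113×10³) = 1.205×10⁻⁸ N⁻¹.
So P = 0.0005208 / 1.205×10⁻⁸ = 43.23 kN.
σ_{invar} = P/A₁ = 43230/1150 = 37.59 MPa, tensile.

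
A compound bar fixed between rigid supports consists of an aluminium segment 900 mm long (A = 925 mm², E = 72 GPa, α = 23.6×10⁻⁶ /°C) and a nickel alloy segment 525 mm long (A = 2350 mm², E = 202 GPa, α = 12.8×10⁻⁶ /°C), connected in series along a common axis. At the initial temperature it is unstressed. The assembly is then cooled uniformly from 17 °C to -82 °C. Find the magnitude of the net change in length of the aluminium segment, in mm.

|ΔL| ≈ 0.456 mm

Free thermal contraction of the whole bar: Σ αᵢΔT Lᵢ = 23.6×10⁻⁶×99×900 + 12.8×10⁻⁶×99×525 = 2.768 mm.
Since the ends are fixed, an axial force P builds up, equal in every segment, with P · Σ Lᵢ/(AᵢEᵢ) = δ_free.
The series flexibility is Σ Lᵢ/(AᵢEᵢ) = 900/(925×72×10³) + 525/(2350×202×10³) = 1.462×10⁻⁵ mm/N.
P = 2.768 / 1.462×10⁻⁵ = 189300 N = 189.3 kN, tensile.
For the aluminium segment, free thermal change = 23.6×10⁻⁶×99×900 = 2.103 mm and elastic change from P = 189300×900/(925×72×10³) = 2.559 mm; these oppose, so the net change is 0.456 mm (segment lengthens).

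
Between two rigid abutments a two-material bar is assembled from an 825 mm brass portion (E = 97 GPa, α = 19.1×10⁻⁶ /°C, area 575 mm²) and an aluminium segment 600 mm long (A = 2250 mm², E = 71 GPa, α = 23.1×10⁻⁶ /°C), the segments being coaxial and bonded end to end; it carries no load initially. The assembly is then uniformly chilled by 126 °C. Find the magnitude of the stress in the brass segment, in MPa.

Free thermal contraction of the whole bar: Σ αᵢΔT Lᵢ = 19.1×10⁻⁶×126×825 + 23.1×10⁻⁶×126×600 = 3.732 mm.
The rigid supports impose zero overall length change; the single axial force P common to all segments must satisfy P Σ Lᵢ/(AᵢEᵢ) = δ_free.
Σ Lᵢ/(AᵢEᵢ) = 825/(575×97×10³) + 600/(2250×71×10³) = 1.855×10⁻⁵ mm/N.
Hence P = δ_free / Σ(L/AE) = 3.732/1.855×10⁻⁵ = 201.2 kN (tensile).
σ_{brass} = P / A = 201200 / 575 = 349.9 MPa.

σ ≈ 350 MPa (tensile)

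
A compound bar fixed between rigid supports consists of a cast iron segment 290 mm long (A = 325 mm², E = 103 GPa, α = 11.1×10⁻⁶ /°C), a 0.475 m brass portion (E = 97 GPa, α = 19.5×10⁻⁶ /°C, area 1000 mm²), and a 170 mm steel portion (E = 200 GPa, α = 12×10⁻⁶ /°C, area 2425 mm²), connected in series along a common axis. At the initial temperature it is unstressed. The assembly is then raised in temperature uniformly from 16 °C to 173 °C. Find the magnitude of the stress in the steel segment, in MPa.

σ ≈ 67.6 MPa (compressive)

With the walls removed the bar would change length by δ_free = Σ αᵢΔT Lᵢ = 11.1×10⁻⁶×157×290 + 19.5×10⁻⁶×157×475 + 12×10⁻⁶×157×170 = 2.28 mm.
Since the ends are fixed, an axial force P builds up, equal in every segment, with P · Σ Lᵢ/(AᵢEᵢ) = δ_free.
The series flexibility is Σ Lᵢ/(AᵢEᵢ) = 290/(325×103×10³) + 475/(1000×97×10³) + 170/(2425×200×10³) = 1.391×10⁻⁵ mm/N.
Hence P = δ_free / Σ(L/AE) = 2.28/1.391×10⁻⁵ = 163.9 kN (compressive).
σ_{steel} = P / A = 163900 / 2425 = 67.59 MPa.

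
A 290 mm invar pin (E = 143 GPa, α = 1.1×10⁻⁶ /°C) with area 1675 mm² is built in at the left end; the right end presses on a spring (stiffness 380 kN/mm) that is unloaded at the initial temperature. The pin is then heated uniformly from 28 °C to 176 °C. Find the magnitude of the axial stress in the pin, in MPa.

If the spring were absent the pin would lengthen by αΔT L = 1.1×10⁻⁶ × 148 × 290 = 0.04721 mm.
Let P be the compressive force at the spring. The pin shortens elastically by PL/(AE) and the spring compresses by P/k; together these equal δ_free.
So P = δ_free / [L/(AE) + 1/k] = 0.04721 / [ 290/(1675×143×10³) + 1/(380×10³) ].
P = 0.04721 / 3.842×10⁻⁶ = 12290 N.
σ = P/A = 12290/1675 = 7.336 MPa.

σ ≈ 7.34 MPa (compressive)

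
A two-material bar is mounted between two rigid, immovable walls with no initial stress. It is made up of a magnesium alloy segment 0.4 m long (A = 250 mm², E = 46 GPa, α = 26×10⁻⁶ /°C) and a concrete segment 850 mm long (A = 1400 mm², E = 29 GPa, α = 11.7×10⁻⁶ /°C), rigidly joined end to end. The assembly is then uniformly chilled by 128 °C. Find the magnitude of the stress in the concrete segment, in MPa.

σ ≈ 33.4 MPa (tensile)

Free thermal contraction of the whole bar: Σ αᵢΔT Lᵢ = 26×10⁻⁶×128×400 + 11.7×10⁻⁶×128×850 = 2.604 mm.
The walls prevent any net length change, so an axial force P (same in every segment) develops. Compatibility: P · Σ Lᵢ/(AᵢEᵢ) = δ_free.
The series flexibility is Σ Lᵢ/(AᵢEᵢ) = 400/(250×46×10³) + 850/(1400×29×10³) = 5.572×10⁻⁵ mm/N.
Hence P = δ_free / Σ(L/AE) = 2.604/5.572×10⁻⁵ = 46.74 kN (tensile).
σ_{concrete} = P / A = 46740 / 1400 = 33.38 MPa.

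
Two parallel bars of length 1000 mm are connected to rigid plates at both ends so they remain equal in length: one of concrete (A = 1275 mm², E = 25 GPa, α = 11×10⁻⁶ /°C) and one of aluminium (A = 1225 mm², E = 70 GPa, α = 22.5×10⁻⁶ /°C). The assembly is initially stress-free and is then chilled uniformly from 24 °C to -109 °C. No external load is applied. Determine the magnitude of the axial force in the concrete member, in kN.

The aluminium has the larger α, so on cooling it would change length more than the concrete if both were free. The rigid plates force a common final length, so the aluminium is put into tension and the concrete into compression, with equal and opposite forces P (no external load).
Setting the final lengths equal and cancelling L: (α₁ − α₂)ΔT = P/(A₁E₁) + P/(A₂E₂).
|α₁ − α₂|·ΔT = 11.5×10⁻⁶ × 133 = 0.00153.
1/(A₁E₁) + 1/(A₂E₂) = 1/(1275×25×10³) + 1/(1225×70×10³) = 4.303×10⁻⁸ N⁻¹.
So P = 0.00153 / 4.303×10⁻⁸ = 35.54 kN.

P ≈ 35.5 kN (compressive in the concrete)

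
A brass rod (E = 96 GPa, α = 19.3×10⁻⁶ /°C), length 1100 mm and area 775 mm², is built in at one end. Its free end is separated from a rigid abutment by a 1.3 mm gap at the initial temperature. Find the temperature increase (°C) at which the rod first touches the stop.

ΔT ≈ 61.2 °C

Contact occurs when the free expansion equals the gap: αΔT L = 1.3 mm.
ΔT = 1.3 / (19.3×10⁻⁶ × 1100) = 61.23 °C.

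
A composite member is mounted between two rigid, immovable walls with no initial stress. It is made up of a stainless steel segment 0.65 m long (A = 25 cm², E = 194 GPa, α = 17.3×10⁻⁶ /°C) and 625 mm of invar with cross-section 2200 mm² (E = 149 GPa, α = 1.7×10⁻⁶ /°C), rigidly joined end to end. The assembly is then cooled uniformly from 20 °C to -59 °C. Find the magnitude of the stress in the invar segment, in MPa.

Free thermal contraction of the whole bar: Σ αᵢΔT Lᵢ = 17.3×10⁻⁶×79×650 + 1.7×10⁻⁶×79×625 = 0.9723 mm.
The walls prevent any net length change, so an axial force P (same in every segment) develops. Compatibility: P · Σ Lᵢ/(AᵢEᵢ) = δ_free.
The series flexibility is Σ Lᵢ/(AᵢEᵢ) = 650/(2500×194×10³) + 625/(2200×149×10³) = 3.247×10⁻⁶ mm/N.
Hence P = δ_free / Σ(L/AE) = 0.9723/3.247×10⁻⁶ = 299.5 kN (tensile).
σ_{invar} = P / A = 299500 / 2200 = 136.1 MPa.

σ ≈ 136 MPa (tensile)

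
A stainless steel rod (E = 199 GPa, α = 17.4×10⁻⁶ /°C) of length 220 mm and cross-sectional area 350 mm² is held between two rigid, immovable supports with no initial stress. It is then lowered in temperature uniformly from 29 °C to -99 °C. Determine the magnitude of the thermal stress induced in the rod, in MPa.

Because both ends are immovable the net strain is zero, and the suppressed thermal strain is αΔT = 17.4×10⁻⁶ × 128 = 2227.2×10⁻⁶.
The stress required to suppress this strain is σ = Eε = 199×10³ × 2227.2×10⁻⁶ = 443.2 MPa, tensile since the rod is trying to contract.

σ ≈ 443 MPa (tensile)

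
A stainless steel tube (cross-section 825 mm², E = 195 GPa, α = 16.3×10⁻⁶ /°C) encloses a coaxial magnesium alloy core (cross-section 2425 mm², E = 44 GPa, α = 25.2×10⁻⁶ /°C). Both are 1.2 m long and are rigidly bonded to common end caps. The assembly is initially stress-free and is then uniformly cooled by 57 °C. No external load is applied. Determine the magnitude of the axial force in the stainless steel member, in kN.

Equilibrium of a rigid end plate with no external load gives equal and opposite internal forces ±P in the two members. Since α_{magnesium alloy} > α_{stainless steel}, cooling drives the magnesium alloy into tension and the stainless steel into compression.
Compatibility of the two members (thermal + elastic change equal): (α₁ − α₂)ΔT = P·[1/(A₁E₁) + 1/(A₂E₂)].
|α₁ − α₂|·ΔT = 8.9×10⁻⁶ × 57 = 0.0005073.
1/(A₁E₁) + 1/(A₂E₂) = 1/(825×195×10³) + 1/(2425×44×10³) = 1.559×10⁻⁸ N⁻¹.
P = 0.0005073 / 1.559×10⁻⁸ = 32540 N = 32.54 kN.

P ≈ 32.5 kN (compressive in the stainless steel)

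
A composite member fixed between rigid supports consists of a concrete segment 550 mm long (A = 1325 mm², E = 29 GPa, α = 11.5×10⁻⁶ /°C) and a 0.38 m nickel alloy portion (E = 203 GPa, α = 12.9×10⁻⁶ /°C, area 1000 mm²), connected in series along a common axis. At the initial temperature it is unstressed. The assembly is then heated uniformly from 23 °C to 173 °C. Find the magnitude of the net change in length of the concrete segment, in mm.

With the walls removed the bar would change length by δ_free = Σ αᵢΔT Lᵢ = 11.5×10⁻⁶×150×550 + 12.9×10⁻⁶×150×380 = 1.684 mm.
The rigid supports impose zero overall length change; the single axial force P common to all segments must satisfy P Σ Lᵢ/(AᵢEᵢ) = δ_free.
Σ Lᵢ/(AᵢEᵢ) = 550/(1325×29×10³) + 380/(1000×203×10³) = 1.619×10⁻⁵ mm/N.
P = 1.684 / 1.619×10⁻⁵ = 104000 N = 104 kN, compressive.
For the concrete segment, free thermal change = 11.5×10⁻⁶×150×550 = 0.9487 mm and elastic change from P = 104000×550/(1325×29×10³) = 1.489 mm; these oppose, so the net change is 0.541 mm (segment shortens).

|ΔL| ≈ 0.541 mm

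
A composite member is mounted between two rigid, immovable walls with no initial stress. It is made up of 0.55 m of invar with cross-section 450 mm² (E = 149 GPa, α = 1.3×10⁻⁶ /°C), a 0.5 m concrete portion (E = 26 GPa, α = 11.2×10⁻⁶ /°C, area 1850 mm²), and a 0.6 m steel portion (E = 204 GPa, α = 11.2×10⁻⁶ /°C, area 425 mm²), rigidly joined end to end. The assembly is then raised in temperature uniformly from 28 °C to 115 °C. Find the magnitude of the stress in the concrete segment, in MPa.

With the walls removed the bar would change length by δ_free = Σ αᵢΔT Lᵢ = 1.3×10⁻⁶×87×550 + 11.2×10⁻⁶×87×500 + 11.2×10⁻⁶×87×600 = 1.134 mm.
Since the ends are fixed, an axial force P builds up, equal in every segment, with P · Σ Lᵢ/(AᵢEᵢ) = δ_free.
Σ Lᵢ/(AᵢEᵢ) = 550/(450×149×10³) + 500/(1850×26×10³) + 600/(425×204×10³) = 2.552×10⁻⁵ mm/N.
So P = 1.134 / 2.552×10⁻⁵ = 44.44 kN, compressive.
σ_{concrete} = P / A = 44440 / 1850 = 24.02 MPa.

σ ≈ 24 MPa (compressive)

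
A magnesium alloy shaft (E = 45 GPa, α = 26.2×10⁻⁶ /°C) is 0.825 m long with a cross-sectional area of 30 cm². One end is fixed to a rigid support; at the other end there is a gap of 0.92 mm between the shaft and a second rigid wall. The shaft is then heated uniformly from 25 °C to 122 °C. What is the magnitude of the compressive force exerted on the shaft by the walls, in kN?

Unrestrained expansion: δ_free = αΔT L = 26.2×10⁻⁶ × 97 × 825 = 2.097 mm.
This exceeds the 0.92 mm gap, so the wall pushes back. The portion of expansion that must be recovered elastically is δ_free − gap = 2.097 − 0.92 = 1.177 mm.
Compatibility: PL/(AE) = 1.177 mm, so σ = P/A = E × (1.177/825) = 64.18 MPa.
Force on the wall = σA = 64.18 × 3000 mm² = 192.5 kN.

P ≈ 193 kN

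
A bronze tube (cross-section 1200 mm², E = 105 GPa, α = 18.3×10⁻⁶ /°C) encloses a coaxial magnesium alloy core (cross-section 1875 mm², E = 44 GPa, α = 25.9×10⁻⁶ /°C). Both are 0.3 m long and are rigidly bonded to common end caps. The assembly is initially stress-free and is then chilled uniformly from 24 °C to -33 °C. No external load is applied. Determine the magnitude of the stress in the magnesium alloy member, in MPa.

Both members must finish at the same length. With the larger α, the magnesium alloy tends to over-contract; the plates restrain it, putting the magnesium alloy in tension and the bronze in compression. With no external load the two internal forces are equal and opposite, magnitude P.
Compatibility of the two members (thermal + elastic change equal): (α₁ − α₂)ΔT = P·[1/(A₁E₁) + 1/(A₂E₂)].
|α₁ − α₂|·ΔT = 7.6×10⁻⁶ × 57 = 0.0004332.
1/(A₁E₁) + 1/(A₂E₂) = 1/(1200×105×10³) + 1/(1875×44×10³) = 2.006×10⁻⁸ N⁻¹.
So P = 0.0004332 / 2.006×10⁻⁸ = 21.6 kN.
σ_{magnesium alloy} = P/A₂ = 21600/1875 = 11.52 MPa, tensile.

σ ≈ 11.5 MPa (tensile)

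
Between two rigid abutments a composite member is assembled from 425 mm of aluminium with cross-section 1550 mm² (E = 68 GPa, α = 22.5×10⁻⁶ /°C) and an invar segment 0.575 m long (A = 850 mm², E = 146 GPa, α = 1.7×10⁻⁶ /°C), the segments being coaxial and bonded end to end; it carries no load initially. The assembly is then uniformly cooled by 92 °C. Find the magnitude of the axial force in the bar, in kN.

P ≈ 112 kN (tensile)

Free thermal contraction of the whole bar: Σ αᵢΔT Lᵢ = 22.5×10⁻⁶×92×425 + 1.7×10⁻⁶×92×575 = 0.9697 mm.
The rigid supports impose zero overall length change; the single axial force P common to all segments must satisfy P Σ Lᵢ/(AᵢEᵢ) = δ_free.
The series flexibility is Σ Lᵢ/(AᵢEᵢ) = 425/(1550×68×10³) + 575/(850×146×10³) = 8.666×10⁻⁶ mm/N.
So P = 0.9697 / 8.666×10⁻⁶ = 111.9 kN, tensile.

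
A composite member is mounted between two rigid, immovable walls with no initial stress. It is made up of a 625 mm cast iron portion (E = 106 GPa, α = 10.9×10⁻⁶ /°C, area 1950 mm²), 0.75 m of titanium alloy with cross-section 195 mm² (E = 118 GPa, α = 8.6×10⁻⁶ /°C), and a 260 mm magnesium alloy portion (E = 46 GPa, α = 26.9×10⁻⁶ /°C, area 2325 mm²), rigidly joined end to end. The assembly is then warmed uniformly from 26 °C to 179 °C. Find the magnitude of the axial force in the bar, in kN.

P ≈ 81.5 kN (compressive)

If the supports were absent, the total length change would be Σ αᵢΔT Lᵢ = 10.9×10⁻⁶×153×625 + 8.6×10⁻⁶×153×750 + 26.9×10⁻⁶×153×260 = 3.099 mm.
Since the ends are fixed, an axial force P builds up, equal in every segment, with P · Σ Lᵢ/(AᵢEᵢ) = δ_free.
Σ Lᵢ/(AᵢEᵢ) = 625/(1950×106×10³) + 750/(195×118×10³) + 260/(2325×46×10³) = 3.805×10⁻⁵ mm/N.
P = 3.099 / 3.805×10⁻⁵ = 81450 N = 81.45 kN, compressive.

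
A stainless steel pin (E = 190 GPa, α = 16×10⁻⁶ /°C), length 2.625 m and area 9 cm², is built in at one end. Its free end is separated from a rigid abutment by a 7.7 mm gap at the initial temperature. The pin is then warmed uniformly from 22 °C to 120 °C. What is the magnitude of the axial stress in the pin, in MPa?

If the wall were absent the pin would grow by αΔT L = 16×10⁻⁶ × 98 × 2625 = 4.116 mm.
This is smaller than the 7.7 mm clearance, so the pin expands freely without reaching the stop — the stress is zero.

σ ≈ 0 MPa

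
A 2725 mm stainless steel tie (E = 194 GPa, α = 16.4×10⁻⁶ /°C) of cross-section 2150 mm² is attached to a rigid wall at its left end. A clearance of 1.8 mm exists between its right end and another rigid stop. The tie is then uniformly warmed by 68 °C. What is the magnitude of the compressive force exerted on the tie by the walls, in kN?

If the wall were absent the tie would grow by αΔT L = 16.4×10⁻⁶ × 68 × 2725 = 3.039 mm.
This exceeds the 1.8 mm gap, so the wall pushes back. The portion of expansion that must be recovered elastically is δ_free − gap = 3.039 − 1.8 = 1.239 mm.
That suppressed elongation corresponds to σ = E·Δ/L = 194×10³ × 1.239/2725 = 88.2 MPa.
P = σA = 88.2 × 2150 = 189.6 kN.

P ≈ 190 kN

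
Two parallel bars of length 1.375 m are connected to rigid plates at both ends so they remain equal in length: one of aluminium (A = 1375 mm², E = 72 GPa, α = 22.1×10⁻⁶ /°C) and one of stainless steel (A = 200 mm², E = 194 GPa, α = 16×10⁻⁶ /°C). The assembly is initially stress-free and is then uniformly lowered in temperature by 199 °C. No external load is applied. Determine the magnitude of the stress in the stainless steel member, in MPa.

σ ≈ 169 MPa (compressive)

Equilibrium of a rigid end plate with no external load gives equal and opposite internal forces ±P in the two members. Since α_{aluminium} > α_{stainless steel}, cooling drives the aluminium into tension and the stainless steel into compression.
Setting the final lengths equal and cancelling L: (α₁ − α₂)ΔT = P/(A₁E₁) + P/(A₂E₂).
|α₁ − α₂|·ΔT = 6.1×10⁻⁶ × 199 = 0.001214.
1/(A₁E₁) + 1/(A₂E₂) = 1/(1375×72×10³) + 1/(200×194×10³) = 3.587×10⁻⁸ N⁻¹.
So P = 0.001214 / 3.587×10⁻⁸ = 33.84 kN.
σ_{stainless steel} = P/A₂ = 33840/200 = 169.2 MPa, compressive.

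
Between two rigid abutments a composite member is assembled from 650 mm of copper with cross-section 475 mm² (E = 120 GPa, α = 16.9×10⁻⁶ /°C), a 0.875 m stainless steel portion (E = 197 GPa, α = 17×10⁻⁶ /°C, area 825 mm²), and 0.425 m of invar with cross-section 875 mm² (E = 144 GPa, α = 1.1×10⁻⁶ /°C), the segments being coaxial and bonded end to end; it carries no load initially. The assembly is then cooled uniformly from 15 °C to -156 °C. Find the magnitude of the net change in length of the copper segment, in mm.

With the walls removed the bar would change length by δ_free = Σ αᵢΔT Lᵢ = 16.9×10⁻⁶×171×650 + 17×10⁻⁶×171×875 + 1.1×10⁻⁶×171×425 = 4.502 mm.
The rigid supports impose zero overall length change; the single axial force P common to all segments must satisfy P Σ Lᵢ/(AᵢEᵢ) = δ_free.
Σ Lᵢ/(AᵢEᵢ) = 650/(475×120×10³) + 875/(825×197×10³) + 425/(875×144×10³) = 2.016×10⁻⁵ mm/N.
P = 4.502 / 2.016×10⁻⁵ = 223300 N = 223.3 kN, tensile.
For the copper segment, free thermal change = 16.9×10⁻⁶×171×650 = 1.878 mm and elastic change from P = 223300×650/(475×120×10³) = 2.547 mm; these oppose, so the net change is 0.668 mm (segment lengthens).

|ΔL| ≈ 0.668 mm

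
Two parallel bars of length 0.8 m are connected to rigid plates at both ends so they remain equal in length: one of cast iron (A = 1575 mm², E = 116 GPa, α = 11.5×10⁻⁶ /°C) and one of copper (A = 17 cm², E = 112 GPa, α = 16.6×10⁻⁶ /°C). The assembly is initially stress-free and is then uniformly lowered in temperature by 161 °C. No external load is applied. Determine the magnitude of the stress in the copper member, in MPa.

σ ≈ 45 MPa (tensile)

The copper has the larger α, so on cooling it would change length more than the cast iron if both were free. The rigid plates force a common final length, so the copper is put into tension and the cast iron into compression, with equal and opposite forces P (no external load).
Equating the net (thermal + elastic) strains gives |α₁ − α₂|·ΔT = P·[1/(A₁E₁) + 1/(A₂E₂)].
|α₁ − α₂|·ΔT = 5.1×10⁻⁶ × 161 = 0.0008211.
1/(A₁E₁) + 1/(A₂E₂) = 1/(1575×116×10³) + 1/(1700×112×10³) = 1.073×10⁻⁸ N⁻¹.
So P = 0.0008211 / 1.073×10⁻⁸ = 76.56 kN.
σ_{copper} = P/A₂ = 76560/1700 = 45.03 MPa, tensile.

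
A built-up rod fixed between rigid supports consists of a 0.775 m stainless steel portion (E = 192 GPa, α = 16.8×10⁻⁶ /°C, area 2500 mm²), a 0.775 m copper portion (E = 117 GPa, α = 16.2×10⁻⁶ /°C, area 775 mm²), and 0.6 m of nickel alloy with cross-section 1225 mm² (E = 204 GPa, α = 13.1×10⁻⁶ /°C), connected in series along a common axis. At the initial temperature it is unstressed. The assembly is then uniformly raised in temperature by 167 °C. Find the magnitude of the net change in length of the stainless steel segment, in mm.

|ΔL| ≈ 1.46 mm

If the supports were absent, the total length change would be Σ αᵢΔT Lᵢ = 16.8×10⁻⁶×167×775 + 16.2×10⁻⁶×167×775 + 13.1×10⁻⁶×167×600 = 5.584 mm.
The walls prevent any net length change, so an axial force P (same in every segment) develops. Compatibility: P · Σ Lᵢ/(AᵢEᵢ) = δ_free.
Σ Lᵢ/(AᵢEᵢ) = 775/(2500×192×10³) + 775/(775×117×10³) + 600/(1225×204×10³) = 1.256×10⁻⁵ mm/N.
So P = 5.584 / 1.256×10⁻⁵ = 444.5 kN, compressive.
For the stainless steel segment, free thermal change = 16.8×10⁻⁶×167×775 = 2.174 mm and elastic change from P = 444500×775/(2500×192×10³) = 0.7176 mm; these oppose, so the net change is 1.46 mm (segment lengthens).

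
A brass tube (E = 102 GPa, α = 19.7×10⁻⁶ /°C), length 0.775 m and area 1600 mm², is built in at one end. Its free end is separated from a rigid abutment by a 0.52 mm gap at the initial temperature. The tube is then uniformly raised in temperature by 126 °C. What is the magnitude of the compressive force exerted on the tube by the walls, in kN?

P ≈ 296 kN

If the wall were absent the tube would grow by αΔT L = 19.7×10⁻⁶ × 126 × 775 = 1.924 mm.
This exceeds the 0.52 mm gap, so the wall pushes back. The portion of expansion that must be recovered elastically is δ_free − gap = 1.924 − 0.52 = 1.404 mm.
Compatibility: PL/(AE) = 1.404 mm, so σ = P/A = E × (1.404/775) = 184.7 MPa.
P = σA = 184.7 × 1600 = 295.6 kN.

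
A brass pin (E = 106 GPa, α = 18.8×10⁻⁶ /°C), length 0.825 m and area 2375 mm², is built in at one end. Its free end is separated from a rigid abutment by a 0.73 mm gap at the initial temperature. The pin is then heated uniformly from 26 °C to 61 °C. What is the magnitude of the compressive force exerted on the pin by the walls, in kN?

If the wall were absent the pin would grow by αΔT L = 18.8×10⁻⁶ × 35 × 825 = 0.5428 mm.
This is smaller than the 0.73 mm clearance, so the pin expands freely without reaching the stop — the stress is zero.

P ≈ 0 kN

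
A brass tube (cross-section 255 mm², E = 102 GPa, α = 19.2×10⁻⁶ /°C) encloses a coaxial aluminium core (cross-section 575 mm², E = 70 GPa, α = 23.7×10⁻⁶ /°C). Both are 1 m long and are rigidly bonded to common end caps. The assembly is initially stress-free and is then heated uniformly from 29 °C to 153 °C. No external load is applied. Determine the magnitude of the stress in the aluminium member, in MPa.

Both members must finish at the same length. With the larger α, the aluminium tends to over-expand; the plates restrain it, putting the aluminium in compression and the brass in tension. With no external load the two internal forces are equal and opposite, magnitude P.
Compatibility of the two members (thermal + elastic change equal): (α₁ − α₂)ΔT = P·[1/(A₁E₁) + 1/(A₂E₂)].
|α₁ − α₂|·ΔT = 4.5×10⁻⁶ × 124 = 0.000558.
1/(A₁E₁) + 1/(A₂E₂) = 1/(255×102×10³) + 1/(575×70×10³) = 6.329×10⁻⁸ N⁻¹.
P = 0.000558 / 6.329×10⁻⁸ = 8816 N = 8.816 kN.
σ_{aluminium} = P/A₂ = 8816/575 = 15.33 MPa, compressive.

σ ≈ 15.3 MPa (compressive)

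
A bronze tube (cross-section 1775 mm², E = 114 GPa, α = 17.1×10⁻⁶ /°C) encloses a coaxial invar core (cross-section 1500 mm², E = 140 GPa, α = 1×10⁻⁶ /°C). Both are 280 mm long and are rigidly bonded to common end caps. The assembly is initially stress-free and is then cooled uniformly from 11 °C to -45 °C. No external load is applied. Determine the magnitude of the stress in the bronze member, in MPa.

σ ≈ 52.3 MPa (tensile)

Equilibrium of a rigid end plate with no external load gives equal and opposite internal forces ±P in the two members. Since α_{bronze} > α_{invar}, cooling drives the bronze into tension and the invar into compression.
Setting the final lengths equal and cancelling L: (α₁ − α₂)ΔT = P/(A₁E₁) + P/(A₂E₂).
|α₁ − α₂|·ΔT = 16.1×10⁻⁶ × 56 = 0.0009016.
1/(A₁E₁) + 1/(A₂E₂) = 1/(1775×114×10³) + 1/(1500×140×10³) = 9.704×10⁻⁹ N⁻¹.
So P = 0.0009016 / 9.704×10⁻⁹ = 92.91 kN.
σ_{bronze} = P/A₁ = 92910/1775 = 52.34 MPa, tensile.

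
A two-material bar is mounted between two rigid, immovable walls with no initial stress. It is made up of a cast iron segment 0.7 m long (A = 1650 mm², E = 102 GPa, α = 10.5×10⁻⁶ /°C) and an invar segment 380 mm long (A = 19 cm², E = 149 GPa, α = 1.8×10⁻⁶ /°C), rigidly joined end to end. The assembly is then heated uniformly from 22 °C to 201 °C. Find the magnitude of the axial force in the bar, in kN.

If the supports were absent, the total length change would be Σ αᵢΔT Lᵢ = 10.5×10⁻⁶×179×700 + 1.8×10⁻⁶×179×380 = 1.438 mm.
Since the ends are fixed, an axial force P builds up, equal in every segment, with P · Σ Lᵢ/(AᵢEᵢ) = δ_free.
Σ Lᵢ/(AᵢEᵢ) = 700/(1650×102×10³) + 380/(1900×149×10³) = 5.502×10⁻⁶ mm/N.
Hence P = δ_free / Σ(L/AE) = 1.438/5.502×10⁻⁶ = 261.4 kN (compressive).

P ≈ 261 kN (compressive)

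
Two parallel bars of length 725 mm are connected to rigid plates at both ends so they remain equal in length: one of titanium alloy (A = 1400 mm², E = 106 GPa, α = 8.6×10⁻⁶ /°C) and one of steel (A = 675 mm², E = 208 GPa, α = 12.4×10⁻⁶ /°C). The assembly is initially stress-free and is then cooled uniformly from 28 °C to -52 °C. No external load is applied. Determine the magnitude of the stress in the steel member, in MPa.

The steel has the larger α, so on cooling it would change length more than the titanium alloy if both were free. The rigid plates force a common final length, so the steel is put into tension and the titanium alloy into compression, with equal and opposite forces P (no external load).
Compatibility of the two members (thermal + elastic change equal): (α₁ − α₂)ΔT = P·[1/(A₁E₁) + 1/(A₂E₂)].
|α₁ − α₂|·ΔT = 3.8×10⁻⁶ × 80 = 0.000304.
1/(A₁E₁) + 1/(A₂E₂) = 1/(1400×106×10³) + 1/(675×208×10³) = 1.386×10⁻⁸ N⁻¹.
P = 0.000304 / 1.386×10⁻⁸ = 21930 N = 21.93 kN.
σ_{steel} = P/A₂ = 21930/675 = 32.49 MPa, tensile.

σ ≈ 32.5 MPa (tensile)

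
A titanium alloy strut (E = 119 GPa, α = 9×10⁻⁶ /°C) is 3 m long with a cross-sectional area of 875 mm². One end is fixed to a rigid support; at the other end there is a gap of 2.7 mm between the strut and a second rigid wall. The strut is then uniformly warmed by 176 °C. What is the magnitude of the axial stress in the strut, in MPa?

Free thermal elongation = αΔT L = 9×10⁻⁶ × 176 × 3000 = 4.752 mm.
This exceeds the 2.7 mm gap, so the wall pushes back. The portion of expansion that must be recovered elastically is δ_free − gap = 4.752 − 2.7 = 2.052 mm.
Compatibility: PL/(AE) = 2.052 mm, so σ = P/A = E × (2.052/3000) = 81.4 MPa.

σ ≈ 81.4 MPa (compressive)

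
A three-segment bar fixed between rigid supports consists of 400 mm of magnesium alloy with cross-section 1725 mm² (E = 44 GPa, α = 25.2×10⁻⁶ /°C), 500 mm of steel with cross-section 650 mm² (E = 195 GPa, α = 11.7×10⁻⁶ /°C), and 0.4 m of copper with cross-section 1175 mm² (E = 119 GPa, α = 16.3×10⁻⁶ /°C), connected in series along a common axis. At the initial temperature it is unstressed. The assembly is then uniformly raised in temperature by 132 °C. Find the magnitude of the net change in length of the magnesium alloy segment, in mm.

|ΔL| ≈ 0.0373 mm

Free thermal expansion of the whole bar: Σ αᵢΔT Lᵢ = 25.2×10⁻⁶×132×400 + 11.7×10⁻⁶×132×500 + 16.3×10⁻⁶×132×400 = 2.963 mm.
The walls prevent any net length change, so an axial force P (same in every segment) develops. Compatibility: P · Σ Lᵢ/(AᵢEᵢ) = δ_free.
Σ Lᵢ/(AᵢEᵢ) = 400/(1725×44×10³) + 500/(650×195×10³) + 400/(1175×119×10³) = 1.208×10⁻⁵ mm/N.
P = 2.963 / 1.208×10⁻⁵ = 245400 N = 245.4 kN, compressive.
For the magnesium alloy segment, free thermal change = 25.2×10⁻⁶×132×400 = 1.331 mm and elastic change from P = 245400×400/(1725×44×10³) = 1.293 mm; these oppose, so the net change is 0.0373 mm (segment lengthens).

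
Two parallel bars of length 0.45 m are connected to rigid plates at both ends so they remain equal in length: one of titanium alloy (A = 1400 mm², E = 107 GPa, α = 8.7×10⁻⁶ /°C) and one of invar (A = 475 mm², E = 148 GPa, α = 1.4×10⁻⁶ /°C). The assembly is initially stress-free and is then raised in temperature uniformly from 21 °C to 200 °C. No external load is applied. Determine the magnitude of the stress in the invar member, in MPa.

Equilibrium of a rigid end plate with no external load gives equal and opposite internal forces ±P in the two members. Since α_{titanium alloy} > α_{invar}, heating drives the titanium alloy into compression and the invar into tension.
Compatibility of the two members (thermal + elastic change equal): (α₁ − α₂)ΔT = P·[1/(A₁E₁) + 1/(A₂E₂)].
|α₁ − α₂|·ΔT = 7.3×10⁻⁶ × 179 = 0.001307.
1/(A₁E₁) + 1/(A₂E₂) = 1/(1400×107×10³) + 1/(475×148×10³) = 2.09×10⁻⁸ N⁻¹.
P = 0.001307 / 2.09×10⁻⁸ = 62520 N = 62.52 kN.
σ_{invar} = P/A₂ = 62520/475 = 131.6 MPa, tensile.

σ ≈ 132 MPa (tensile)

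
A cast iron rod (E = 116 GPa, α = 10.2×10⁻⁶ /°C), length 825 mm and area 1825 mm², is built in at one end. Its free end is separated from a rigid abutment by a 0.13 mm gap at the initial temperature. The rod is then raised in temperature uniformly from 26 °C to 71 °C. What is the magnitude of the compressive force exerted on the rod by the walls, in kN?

If the wall were absent the rod would grow by αΔT L = 10.2×10⁻⁶ × 45 × 825 = 0.3787 mm.
The gap closes (δ_free > 0.13 mm) and the wall then resists a further 0.3787 − 0.13 = 0.2487 mm of expansion.
That suppressed elongation corresponds to σ = E·Δ/L = 116×10³ × 0.2487/825 = 34.97 MPa.
Force on the wall = σA = 34.97 × 1825 mm² = 63.81 kN.

P ≈ 63.8 kN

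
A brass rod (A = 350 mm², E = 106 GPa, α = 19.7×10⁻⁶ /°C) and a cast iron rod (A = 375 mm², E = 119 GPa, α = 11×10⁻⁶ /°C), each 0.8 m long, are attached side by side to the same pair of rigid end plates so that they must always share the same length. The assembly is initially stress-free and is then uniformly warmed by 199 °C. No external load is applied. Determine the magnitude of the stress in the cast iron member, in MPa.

The brass has the larger α, so on heating it would change length more than the cast iron if both were free. The rigid plates force a common final length, so the brass is put into compression and the cast iron into tension, with equal and opposite forces P (no external load).
Equating the net (thermal + elastic) strains gives |α₁ − α₂|·ΔT = P·[1/(A₁E₁) + 1/(A₂E₂)].
|α₁ − α₂|·ΔT = 8.7×10⁻⁶ × 199 = 0.001731.
1/(A₁E₁) + 1/(A₂E₂) = 1/(350×106×10³) + 1/(375×119×10³) = 4.936×10⁻⁸ N⁻¹.
P = 0.001731 / 4.936×10⁻⁸ = 35070 N = 35.07 kN.
σ_{cast iron} = P/A₂ = 35070/375 = 93.53 MPa, tensile.

σ ≈ 93.5 MPa (tensile)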